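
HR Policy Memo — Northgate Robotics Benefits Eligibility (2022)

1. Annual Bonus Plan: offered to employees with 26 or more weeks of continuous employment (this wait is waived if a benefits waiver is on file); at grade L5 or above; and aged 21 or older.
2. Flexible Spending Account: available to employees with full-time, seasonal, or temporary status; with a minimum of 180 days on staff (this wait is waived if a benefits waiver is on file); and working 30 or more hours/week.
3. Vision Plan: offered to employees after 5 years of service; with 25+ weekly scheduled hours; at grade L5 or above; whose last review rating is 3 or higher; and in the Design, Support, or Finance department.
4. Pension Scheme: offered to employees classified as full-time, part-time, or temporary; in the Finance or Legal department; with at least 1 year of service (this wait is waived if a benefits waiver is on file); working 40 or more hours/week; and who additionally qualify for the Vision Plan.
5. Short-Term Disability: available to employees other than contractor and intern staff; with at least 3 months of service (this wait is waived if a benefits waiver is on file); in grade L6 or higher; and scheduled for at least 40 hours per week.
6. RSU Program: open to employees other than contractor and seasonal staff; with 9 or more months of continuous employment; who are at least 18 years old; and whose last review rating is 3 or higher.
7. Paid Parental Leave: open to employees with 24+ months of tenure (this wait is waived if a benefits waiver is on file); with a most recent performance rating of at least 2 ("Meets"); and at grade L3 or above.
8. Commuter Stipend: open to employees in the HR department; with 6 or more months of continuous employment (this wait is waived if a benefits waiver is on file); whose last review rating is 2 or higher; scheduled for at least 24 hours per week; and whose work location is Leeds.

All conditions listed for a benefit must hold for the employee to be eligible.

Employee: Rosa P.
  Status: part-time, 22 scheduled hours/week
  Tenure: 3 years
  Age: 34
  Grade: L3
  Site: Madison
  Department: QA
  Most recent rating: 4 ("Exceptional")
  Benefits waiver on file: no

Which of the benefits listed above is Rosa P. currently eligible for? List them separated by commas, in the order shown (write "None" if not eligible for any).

Annual Bonus Plan — no waiver, service 3 years ≥ 26 weeks (≈182 days) ✓; grade L3 < L5 ✗ → not eligible.
Flexible Spending Account — status part-time ✗ (requires full-time, seasonal, or temporary) → not eligible.
Vision Plan — service 3 years < 5 years ✗ → not eligible.
Pension Scheme — status part-time ✓; dept QA ✗ → not eligible.
Short-Term Disability — status part-time ✓ (not excluded); no waiver, service 3 years ≥ 3 months (≈90 days) ✓; grade L3 < L6 ✗ → not eligible.
RSU Program — status part-time ✓ (not excluded); service 3 years ≥ 9 months (≈270 days) ✓; age 34 ≥ 18 ✓; rating 4 ≥ 3 ✓ → eligible.
Paid Parental Leave — no waiver, service 3 years ≥ 24 months (≈720 days) ✓; rating 4 ≥ 2 ✓; grade L3 ≥ L3 ✓ → eligible.
Commuter Stipend — dept QA ✗ → not eligible.

RSU Program, Paid Parental Leave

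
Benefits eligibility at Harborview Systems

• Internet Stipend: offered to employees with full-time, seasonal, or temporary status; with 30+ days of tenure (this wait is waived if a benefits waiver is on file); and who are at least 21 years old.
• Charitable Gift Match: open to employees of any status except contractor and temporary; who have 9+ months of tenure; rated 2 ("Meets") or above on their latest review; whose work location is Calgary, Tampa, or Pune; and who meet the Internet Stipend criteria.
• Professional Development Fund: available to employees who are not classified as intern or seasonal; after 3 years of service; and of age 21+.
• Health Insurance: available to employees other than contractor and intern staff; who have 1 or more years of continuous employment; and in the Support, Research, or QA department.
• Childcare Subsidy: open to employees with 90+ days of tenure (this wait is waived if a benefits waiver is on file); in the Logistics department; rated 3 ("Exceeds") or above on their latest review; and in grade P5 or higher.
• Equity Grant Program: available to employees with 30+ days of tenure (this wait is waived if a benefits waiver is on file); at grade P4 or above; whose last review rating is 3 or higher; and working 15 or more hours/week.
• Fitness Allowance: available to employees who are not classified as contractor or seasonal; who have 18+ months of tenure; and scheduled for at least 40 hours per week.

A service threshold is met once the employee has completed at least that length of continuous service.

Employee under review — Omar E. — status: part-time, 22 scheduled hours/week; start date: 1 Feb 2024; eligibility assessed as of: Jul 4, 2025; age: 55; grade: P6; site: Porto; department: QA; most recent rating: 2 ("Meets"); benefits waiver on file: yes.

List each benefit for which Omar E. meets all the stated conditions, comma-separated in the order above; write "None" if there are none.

Service from 1 Feb 2024 to Jul 4, 2025: 519 days.
Internet Stipend — status part-time ✗ (requires full-time, seasonal, or temporary) → not eligible.
Charitable Gift Match — status part-time ✓ (not excluded); service 519 days ≥ 9 months (≈270 days) ✓; rating 2 ≥ 2 ✓; site Porto ✗ (not Calgary, Tampa, or Pune) → not eligible.
Professional Development Fund — status part-time ✓ (not excluded); service 519 days < 3 years (≈1095 days) ✗ → not eligible.
Health Insurance — status part-time ✓ (not excluded); service 519 days ≥ 1 year (≈365 days) ✓; dept QA ✓ → eligible.
Childcare Subsidy — benefits waiver on file ✓; dept QA ✗ → not eligible.
Equity Grant Program — benefits waiver on file ✓; grade P6 ≥ P4 ✓; rating 2 < 3 ✗ → not eligible.
Fitness Allowance — status part-time ✓ (not excluded); service 519 days < 18 months (≈540 days) ✗ → not eligible.

Health Insurance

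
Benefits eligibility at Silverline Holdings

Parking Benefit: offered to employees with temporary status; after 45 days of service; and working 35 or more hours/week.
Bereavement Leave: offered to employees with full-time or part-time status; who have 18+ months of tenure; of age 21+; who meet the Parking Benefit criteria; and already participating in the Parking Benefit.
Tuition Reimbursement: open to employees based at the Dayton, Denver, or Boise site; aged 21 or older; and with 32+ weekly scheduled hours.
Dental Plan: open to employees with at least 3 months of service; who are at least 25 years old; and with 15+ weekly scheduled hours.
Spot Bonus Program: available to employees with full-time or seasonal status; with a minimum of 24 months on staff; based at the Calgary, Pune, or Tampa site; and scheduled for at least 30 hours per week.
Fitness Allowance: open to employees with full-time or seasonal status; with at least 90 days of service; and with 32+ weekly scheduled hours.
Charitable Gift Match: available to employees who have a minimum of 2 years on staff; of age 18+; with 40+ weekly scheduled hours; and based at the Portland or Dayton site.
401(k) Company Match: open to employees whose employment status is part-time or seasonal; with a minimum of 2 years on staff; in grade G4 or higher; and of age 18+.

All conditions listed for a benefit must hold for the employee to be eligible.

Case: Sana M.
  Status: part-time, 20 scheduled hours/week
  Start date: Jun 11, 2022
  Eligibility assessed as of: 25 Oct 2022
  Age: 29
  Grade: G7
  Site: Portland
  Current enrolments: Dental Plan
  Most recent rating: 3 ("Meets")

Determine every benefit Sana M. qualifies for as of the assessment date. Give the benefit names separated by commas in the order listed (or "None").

Dental Plan

Service from Jun 11, 2022 to 25 Oct 2022: 136 days.
Parking Benefit — status part-time ✗ (requires temporary) → not eligible.
Bereavement Leave — status part-time ✓; service 136 days < 18 months (≈540 days) ✗ → not eligible.
Tuition Reimbursement — site Portland ✗ (not Dayton, Denver, or Boise) → not eligible.
Dental Plan — service 136 days ≥ 3 months (≈90 days) ✓; age 29 ≥ 25 ✓; 20 hrs/wk ≥ 15 ✓ → eligible.
Spot Bonus Program — status part-time ✗ (requires full-time or seasonal) → not eligible.
Fitness Allowance — status part-time ✗ (requires full-time or seasonal) → not eligible.
Charitable Gift Match — service 136 days < 2 years (≈730 days) ✗ → not eligible.
401(k) Company Match — status part-time ✓; service 136 days < 2 years (≈730 days) ✗ → not eligible.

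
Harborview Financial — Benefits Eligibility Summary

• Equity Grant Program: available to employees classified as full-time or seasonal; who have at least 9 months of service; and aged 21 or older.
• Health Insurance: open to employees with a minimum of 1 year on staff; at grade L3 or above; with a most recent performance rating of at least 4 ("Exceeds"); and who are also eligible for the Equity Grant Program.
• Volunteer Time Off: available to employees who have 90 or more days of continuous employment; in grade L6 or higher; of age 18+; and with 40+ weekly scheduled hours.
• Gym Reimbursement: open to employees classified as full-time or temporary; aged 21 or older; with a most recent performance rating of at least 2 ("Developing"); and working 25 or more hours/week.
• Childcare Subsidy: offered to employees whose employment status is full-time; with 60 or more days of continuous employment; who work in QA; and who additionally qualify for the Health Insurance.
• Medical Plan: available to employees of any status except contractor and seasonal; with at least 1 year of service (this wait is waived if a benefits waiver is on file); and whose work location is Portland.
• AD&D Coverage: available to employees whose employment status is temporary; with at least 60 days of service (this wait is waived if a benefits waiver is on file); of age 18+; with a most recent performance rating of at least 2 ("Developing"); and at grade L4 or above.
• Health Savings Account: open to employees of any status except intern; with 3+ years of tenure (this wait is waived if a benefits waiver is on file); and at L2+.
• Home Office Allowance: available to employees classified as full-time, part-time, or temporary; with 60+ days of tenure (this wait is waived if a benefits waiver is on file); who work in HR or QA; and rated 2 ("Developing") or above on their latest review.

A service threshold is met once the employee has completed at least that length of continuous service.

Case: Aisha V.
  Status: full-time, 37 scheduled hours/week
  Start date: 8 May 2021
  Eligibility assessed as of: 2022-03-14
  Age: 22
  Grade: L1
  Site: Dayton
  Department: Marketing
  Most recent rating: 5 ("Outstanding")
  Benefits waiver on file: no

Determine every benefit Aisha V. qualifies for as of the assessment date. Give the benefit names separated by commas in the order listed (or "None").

Equity Grant Program, Gym Reimbursement

Service from 8 May 2021 to 2022-03-14: 310 days.
Equity Grant Program — status full-time ✓; service 310 days ≥ 9 months (≈270 days) ✓; age 22 ≥ 21 ✓ → eligible.
Health Insurance — service 310 days < 1 year (≈365 days) ✗ → not eligible.
Volunteer Time Off — service 310 days ≥ 90 days ✓; grade L1 < L6 ✗ → not eligible.
Gym Reimbursement — status full-time ✓; age 22 ≥ 21 ✓; rating 5 ≥ 2 ✓; 37 hrs/wk ≥ 25 ✓ → eligible.
Childcare Subsidy — status full-time ✓; service 310 days ≥ 60 days ✓; dept Marketing ✗ → not eligible.
Medical Plan — status full-time ✓ (not excluded); no waiver, service 310 days < 1 year (≈365 days) ✗ → not eligible.
AD&D Coverage — status full-time ✗ (requires temporary) → not eligible.
Health Savings Account — status full-time ✓ (not excluded); no waiver, service 310 days < 3 years (≈1095 days) ✗ → not eligible.
Home Office Allowance — status full-time ✓; no waiver, service 310 days ≥ 60 days ✓; dept Marketing ✗ → not eligible.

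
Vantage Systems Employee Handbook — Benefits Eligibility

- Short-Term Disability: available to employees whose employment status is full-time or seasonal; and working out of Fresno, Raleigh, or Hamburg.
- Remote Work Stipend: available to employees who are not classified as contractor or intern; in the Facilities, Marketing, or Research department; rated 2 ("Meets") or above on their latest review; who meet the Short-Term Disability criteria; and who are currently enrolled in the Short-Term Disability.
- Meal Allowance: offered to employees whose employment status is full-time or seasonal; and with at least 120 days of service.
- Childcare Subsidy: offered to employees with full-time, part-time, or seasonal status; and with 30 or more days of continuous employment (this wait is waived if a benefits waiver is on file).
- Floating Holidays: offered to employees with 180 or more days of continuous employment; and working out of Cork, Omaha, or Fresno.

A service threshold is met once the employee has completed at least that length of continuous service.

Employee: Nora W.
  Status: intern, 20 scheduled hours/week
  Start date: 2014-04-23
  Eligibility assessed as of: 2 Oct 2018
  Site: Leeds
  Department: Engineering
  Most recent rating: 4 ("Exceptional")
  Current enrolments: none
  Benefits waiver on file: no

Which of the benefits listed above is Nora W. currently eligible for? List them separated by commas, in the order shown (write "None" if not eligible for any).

Service from 2014-04-23 to 2 Oct 2018: 1623 days.
Short-Term Disability — status intern ✗ (requires full-time or seasonal) → not eligible.
Remote Work Stipend — status intern ✗ (excluded) → not eligible.
Meal Allowance — status intern ✗ (requires full-time or seasonal) → not eligible.
Childcare Subsidy — status intern ✗ (requires full-time, part-time, or seasonal) → not eligible.
Floating Holidays — service 1623 days ≥ 180 days ✓; site Leeds ✗ (not Cork, Omaha, or Fresno) → not eligible.

None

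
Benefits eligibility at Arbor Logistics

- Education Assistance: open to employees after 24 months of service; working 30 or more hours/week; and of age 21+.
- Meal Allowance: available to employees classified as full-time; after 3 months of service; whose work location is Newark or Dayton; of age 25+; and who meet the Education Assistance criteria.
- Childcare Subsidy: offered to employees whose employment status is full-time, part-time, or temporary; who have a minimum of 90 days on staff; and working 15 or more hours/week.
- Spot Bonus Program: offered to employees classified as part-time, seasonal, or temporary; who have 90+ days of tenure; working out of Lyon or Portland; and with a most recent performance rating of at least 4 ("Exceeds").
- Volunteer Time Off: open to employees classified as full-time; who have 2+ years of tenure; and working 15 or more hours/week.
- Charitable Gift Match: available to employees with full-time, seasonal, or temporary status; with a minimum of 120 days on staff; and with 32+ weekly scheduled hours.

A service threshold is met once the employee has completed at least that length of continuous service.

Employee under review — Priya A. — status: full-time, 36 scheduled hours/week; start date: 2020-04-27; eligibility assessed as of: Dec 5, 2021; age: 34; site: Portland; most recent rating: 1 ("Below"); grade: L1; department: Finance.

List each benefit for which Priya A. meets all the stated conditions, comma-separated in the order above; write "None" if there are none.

Childcare Subsidy, Charitable Gift Match

Service from 2020-04-27 to Dec 5, 2021: 587 days.
Education Assistance — service 587 days < 24 months (≈720 days) ✗ → not eligible.
Meal Allowance — status full-time ✓; service 587 days ≥ 3 months (≈90 days) ✓; site Portland ✗ (not Newark or Dayton) → not eligible.
Childcare Subsidy — status full-time ✓; service 587 days ≥ 90 days ✓; 36 hrs/wk ≥ 15 ✓ → eligible.
Spot Bonus Program — status full-time ✗ (requires part-time, seasonal, or temporary) → not eligible.
Volunteer Time Off — status full-time ✓; service 587 days < 2 years (≈730 days) ✗ → not eligible.
Charitable Gift Match — status full-time ✓; service 587 days ≥ 120 days ✓; 36 hrs/wk ≥ 32 ✓ → eligible.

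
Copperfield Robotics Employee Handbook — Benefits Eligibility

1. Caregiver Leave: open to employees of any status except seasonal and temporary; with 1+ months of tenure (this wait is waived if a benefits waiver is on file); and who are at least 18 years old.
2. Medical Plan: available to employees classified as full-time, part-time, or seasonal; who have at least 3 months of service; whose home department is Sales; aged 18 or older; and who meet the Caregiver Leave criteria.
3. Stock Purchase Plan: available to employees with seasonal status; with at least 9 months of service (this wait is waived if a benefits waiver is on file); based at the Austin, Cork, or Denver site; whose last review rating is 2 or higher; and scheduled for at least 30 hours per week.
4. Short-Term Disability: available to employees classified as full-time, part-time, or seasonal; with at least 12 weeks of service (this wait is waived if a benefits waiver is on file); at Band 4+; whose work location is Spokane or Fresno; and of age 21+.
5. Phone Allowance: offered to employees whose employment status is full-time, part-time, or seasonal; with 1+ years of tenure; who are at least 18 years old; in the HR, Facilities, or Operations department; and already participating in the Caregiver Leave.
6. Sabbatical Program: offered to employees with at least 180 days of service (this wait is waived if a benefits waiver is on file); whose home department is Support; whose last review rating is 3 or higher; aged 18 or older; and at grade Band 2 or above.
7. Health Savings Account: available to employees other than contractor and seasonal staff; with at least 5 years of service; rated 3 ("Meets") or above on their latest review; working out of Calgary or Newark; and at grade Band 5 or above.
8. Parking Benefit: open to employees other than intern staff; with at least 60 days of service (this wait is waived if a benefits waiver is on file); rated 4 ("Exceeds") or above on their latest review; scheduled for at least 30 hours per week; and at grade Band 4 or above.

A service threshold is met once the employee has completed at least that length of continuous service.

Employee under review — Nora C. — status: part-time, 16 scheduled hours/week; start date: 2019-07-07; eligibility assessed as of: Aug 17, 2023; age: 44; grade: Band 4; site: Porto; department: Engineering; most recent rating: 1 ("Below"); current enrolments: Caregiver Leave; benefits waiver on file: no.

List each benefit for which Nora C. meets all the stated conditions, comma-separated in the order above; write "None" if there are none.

Caregiver Leave

Service from 2019-07-07 to Aug 17, 2023: 1502 days.
Caregiver Leave — status part-time ✓ (not excluded); no waiver, service 1502 days ≥ 1 month (≈30 days) ✓; age 44 ≥ 18 ✓ → eligible.
Medical Plan — status part-time ✓; service 1502 days ≥ 3 months (≈90 days) ✓; dept Engineering ✗ → not eligible.
Stock Purchase Plan — status part-time ✗ (requires seasonal) → not eligible.
Short-Term Disability — status part-time ✓; no waiver, service 1502 days ≥ 12 weeks (≈84 days) ✓; grade Band 4 ≥ Band 4 ✓; site Porto ✗ (not Spokane or Fresno) → not eligible.
Phone Allowance — status part-time ✓; service 1502 days ≥ 1 year (≈365 days) ✓; age 44 ≥ 18 ✓; dept Engineering ✗ → not eligible.
Sabbatical Program — no waiver, service 1502 days ≥ 180 days ✓; dept Engineering ✗ → not eligible.
Health Savings Account — status part-time ✓ (not excluded); service 1502 days < 5 years (≈1825 days) ✗ → not eligible.
Parking Benefit — status part-time ✓ (not excluded); no waiver, service 1502 days ≥ 60 days ✓; rating 1 < 4 ✗ → not eligible.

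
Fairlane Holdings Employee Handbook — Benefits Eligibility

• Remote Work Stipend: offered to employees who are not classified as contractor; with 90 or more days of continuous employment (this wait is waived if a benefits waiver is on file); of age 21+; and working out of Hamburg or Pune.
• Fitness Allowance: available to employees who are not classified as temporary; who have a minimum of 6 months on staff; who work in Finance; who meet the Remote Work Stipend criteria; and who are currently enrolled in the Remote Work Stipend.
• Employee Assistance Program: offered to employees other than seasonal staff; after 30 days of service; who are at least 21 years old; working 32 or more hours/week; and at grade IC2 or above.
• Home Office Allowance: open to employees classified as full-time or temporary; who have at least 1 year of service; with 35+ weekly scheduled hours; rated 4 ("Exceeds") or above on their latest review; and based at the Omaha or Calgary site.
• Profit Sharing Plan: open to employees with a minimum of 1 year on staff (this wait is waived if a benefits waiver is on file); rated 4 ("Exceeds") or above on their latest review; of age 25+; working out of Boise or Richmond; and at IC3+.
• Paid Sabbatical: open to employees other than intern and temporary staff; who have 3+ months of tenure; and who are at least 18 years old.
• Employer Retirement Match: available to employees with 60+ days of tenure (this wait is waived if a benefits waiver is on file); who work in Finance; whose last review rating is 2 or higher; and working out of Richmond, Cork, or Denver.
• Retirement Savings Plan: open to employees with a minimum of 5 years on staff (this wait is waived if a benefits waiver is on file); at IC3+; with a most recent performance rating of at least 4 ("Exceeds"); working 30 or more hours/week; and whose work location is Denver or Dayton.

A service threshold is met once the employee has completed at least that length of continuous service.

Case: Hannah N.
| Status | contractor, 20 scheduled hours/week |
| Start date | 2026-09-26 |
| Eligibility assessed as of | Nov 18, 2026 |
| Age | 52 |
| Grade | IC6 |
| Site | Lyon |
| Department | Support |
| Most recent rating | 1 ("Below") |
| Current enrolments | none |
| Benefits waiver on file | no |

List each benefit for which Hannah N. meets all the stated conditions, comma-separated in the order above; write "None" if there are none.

None

Service from 2026-09-26 to Nov 18, 2026: 53 days.
Remote Work Stipend — status contractor ✗ (excluded) → not eligible.
Fitness Allowance — status contractor ✓ (not excluded); service 53 days < 6 months (≈180 days) ✗ → not eligible.
Employee Assistance Program — status contractor ✓ (not excluded); service 53 days ≥ 30 days ✓; age 52 ≥ 21 ✓; 20 hrs/wk < 32 ✗ → not eligible.
Home Office Allowance — status contractor ✗ (requires full-time or temporary) → not eligible.
Profit Sharing Plan — no waiver, service 53 days < 1 year (≈365 days) ✗ → not eligible.
Paid Sabbatical — status contractor ✓ (not excluded); service 53 days < 3 months (≈90 days) ✗ → not eligible.
Employer Retirement Match — no waiver, service 53 days < 60 days ✗ → not eligible.
Retirement Savings Plan — no waiver, service 53 days < 5 years (≈1825 days) ✗ → not eligible.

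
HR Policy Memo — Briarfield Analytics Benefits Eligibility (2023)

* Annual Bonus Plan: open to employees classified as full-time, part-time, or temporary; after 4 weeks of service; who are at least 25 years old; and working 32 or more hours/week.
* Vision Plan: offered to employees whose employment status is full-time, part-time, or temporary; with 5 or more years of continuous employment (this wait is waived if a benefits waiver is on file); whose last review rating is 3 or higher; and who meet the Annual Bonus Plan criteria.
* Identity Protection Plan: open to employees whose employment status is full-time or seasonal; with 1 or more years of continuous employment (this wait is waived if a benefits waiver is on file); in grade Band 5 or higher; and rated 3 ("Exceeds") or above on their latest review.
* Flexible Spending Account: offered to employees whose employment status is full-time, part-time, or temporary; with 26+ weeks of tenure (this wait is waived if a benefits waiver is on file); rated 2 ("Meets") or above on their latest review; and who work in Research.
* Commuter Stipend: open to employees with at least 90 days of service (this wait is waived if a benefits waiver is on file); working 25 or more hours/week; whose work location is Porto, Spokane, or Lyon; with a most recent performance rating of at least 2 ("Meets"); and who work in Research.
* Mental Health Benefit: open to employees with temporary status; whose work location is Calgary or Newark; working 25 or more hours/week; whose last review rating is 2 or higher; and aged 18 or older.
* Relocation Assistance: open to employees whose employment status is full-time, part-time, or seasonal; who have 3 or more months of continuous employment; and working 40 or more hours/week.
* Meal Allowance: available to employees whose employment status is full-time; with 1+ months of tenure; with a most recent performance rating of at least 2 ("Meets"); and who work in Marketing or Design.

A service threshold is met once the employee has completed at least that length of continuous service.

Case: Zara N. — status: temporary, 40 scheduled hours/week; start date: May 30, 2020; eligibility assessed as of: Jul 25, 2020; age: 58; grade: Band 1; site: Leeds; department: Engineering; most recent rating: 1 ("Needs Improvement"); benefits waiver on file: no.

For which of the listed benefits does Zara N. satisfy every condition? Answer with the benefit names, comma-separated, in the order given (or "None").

Service from May 30, 2020 to Jul 25, 2020: 56 days.
Annual Bonus Plan — status temporary ✓; service 56 days ≥ 4 weeks (≈28 days) ✓; age 58 ≥ 25 ✓; 40 hrs/wk ≥ 32 ✓ → eligible.
Vision Plan — status temporary ✓; no waiver, service 56 days < 5 years (≈1825 days) ✗ → not eligible.
Identity Protection Plan — status temporary ✗ (requires full-time or seasonal) → not eligible.
Flexible Spending Account — status temporary ✓; no waiver, service 56 days < 26 weeks (≈182 days) ✗ → not eligible.
Commuter Stipend — no waiver, service 56 days < 90 days ✗ → not eligible.
Mental Health Benefit — status temporary ✓; site Leeds ✗ (not Calgary or Newark) → not eligible.
Relocation Assistance — status temporary ✗ (requires full-time, part-time, or seasonal) → not eligible.
Meal Allowance — status temporary ✗ (requires full-time) → not eligible.

Annual Bonus Plan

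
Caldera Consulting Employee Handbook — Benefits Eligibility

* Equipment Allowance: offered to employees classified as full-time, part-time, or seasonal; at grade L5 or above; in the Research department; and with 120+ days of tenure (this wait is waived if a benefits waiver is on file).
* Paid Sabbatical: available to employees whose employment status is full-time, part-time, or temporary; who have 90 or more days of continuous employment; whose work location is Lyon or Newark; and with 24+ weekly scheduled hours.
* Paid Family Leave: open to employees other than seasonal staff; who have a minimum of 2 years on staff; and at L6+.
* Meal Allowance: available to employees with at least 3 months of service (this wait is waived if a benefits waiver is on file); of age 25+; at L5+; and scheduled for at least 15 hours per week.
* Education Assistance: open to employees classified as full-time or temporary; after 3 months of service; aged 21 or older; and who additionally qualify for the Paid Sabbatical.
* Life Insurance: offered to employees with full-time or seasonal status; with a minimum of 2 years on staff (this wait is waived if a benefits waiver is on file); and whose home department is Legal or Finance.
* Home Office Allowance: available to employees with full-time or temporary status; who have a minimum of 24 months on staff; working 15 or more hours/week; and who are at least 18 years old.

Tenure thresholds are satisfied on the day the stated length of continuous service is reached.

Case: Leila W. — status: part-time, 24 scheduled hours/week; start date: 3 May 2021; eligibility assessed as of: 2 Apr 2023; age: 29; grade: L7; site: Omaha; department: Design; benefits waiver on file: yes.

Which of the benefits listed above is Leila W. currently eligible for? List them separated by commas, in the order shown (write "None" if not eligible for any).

Service from 3 May 2021 to 2 Apr 2023: 699 days.
Equipment Allowance — status part-time ✓; grade L7 ≥ L5 ✓; dept Design ✗ → not eligible.
Paid Sabbatical — status part-time ✓; service 699 days ≥ 90 days ✓; site Omaha ✗ (not Lyon or Newark) → not eligible.
Paid Family Leave — status part-time ✓ (not excluded); service 699 days < 2 years (≈730 days) ✗ → not eligible.
Meal Allowance — benefits waiver on file ✓; age 29 ≥ 25 ✓; grade L7 ≥ L5 ✓; 24 hrs/wk ≥ 15 ✓ → eligible.
Education Assistance — status part-time ✗ (requires full-time or temporary) → not eligible.
Life Insurance — status part-time ✗ (requires full-time or seasonal) → not eligible.
Home Office Allowance — status part-time ✗ (requires full-time or temporary) → not eligible.

Meal Allowance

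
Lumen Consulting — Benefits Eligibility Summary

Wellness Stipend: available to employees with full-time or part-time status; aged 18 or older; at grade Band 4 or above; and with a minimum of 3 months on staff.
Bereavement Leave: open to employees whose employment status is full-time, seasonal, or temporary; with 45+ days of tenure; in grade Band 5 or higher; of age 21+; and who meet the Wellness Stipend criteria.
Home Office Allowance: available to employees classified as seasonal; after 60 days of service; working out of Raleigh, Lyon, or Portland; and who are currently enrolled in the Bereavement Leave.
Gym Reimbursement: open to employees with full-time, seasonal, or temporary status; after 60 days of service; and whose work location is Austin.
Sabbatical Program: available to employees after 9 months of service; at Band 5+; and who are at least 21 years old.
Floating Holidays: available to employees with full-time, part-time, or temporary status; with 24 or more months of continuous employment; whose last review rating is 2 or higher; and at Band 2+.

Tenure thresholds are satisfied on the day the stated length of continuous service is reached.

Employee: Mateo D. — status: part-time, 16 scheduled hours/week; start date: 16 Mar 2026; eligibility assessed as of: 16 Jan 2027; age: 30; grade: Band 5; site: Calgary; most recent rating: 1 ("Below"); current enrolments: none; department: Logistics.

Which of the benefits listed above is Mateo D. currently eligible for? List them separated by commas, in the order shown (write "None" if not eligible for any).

Service from 16 Mar 2026 to 16 Jan 2027: 306 days.
Wellness Stipend — status part-time ✓; age 30 ≥ 18 ✓; grade Band 5 ≥ Band 4 ✓; service 306 days ≥ 3 months (≈90 days) ✓ → eligible.
Bereavement Leave — status part-time ✗ (requires full-time, seasonal, or temporary) → not eligible.
Home Office Allowance — status part-time ✗ (requires seasonal) → not eligible.
Gym Reimbursement — status part-time ✗ (requires full-time, seasonal, or temporary) → not eligible.
Sabbatical Program — service 306 days ≥ 9 months (≈270 days) ✓; grade Band 5 ≥ Band 5 ✓; age 30 ≥ 21 ✓ → eligible.
Floating Holidays — status part-time ✓; service 306 days < 24 months (≈720 days) ✗ → not eligible.

Wellness Stipend, Sabbatical Program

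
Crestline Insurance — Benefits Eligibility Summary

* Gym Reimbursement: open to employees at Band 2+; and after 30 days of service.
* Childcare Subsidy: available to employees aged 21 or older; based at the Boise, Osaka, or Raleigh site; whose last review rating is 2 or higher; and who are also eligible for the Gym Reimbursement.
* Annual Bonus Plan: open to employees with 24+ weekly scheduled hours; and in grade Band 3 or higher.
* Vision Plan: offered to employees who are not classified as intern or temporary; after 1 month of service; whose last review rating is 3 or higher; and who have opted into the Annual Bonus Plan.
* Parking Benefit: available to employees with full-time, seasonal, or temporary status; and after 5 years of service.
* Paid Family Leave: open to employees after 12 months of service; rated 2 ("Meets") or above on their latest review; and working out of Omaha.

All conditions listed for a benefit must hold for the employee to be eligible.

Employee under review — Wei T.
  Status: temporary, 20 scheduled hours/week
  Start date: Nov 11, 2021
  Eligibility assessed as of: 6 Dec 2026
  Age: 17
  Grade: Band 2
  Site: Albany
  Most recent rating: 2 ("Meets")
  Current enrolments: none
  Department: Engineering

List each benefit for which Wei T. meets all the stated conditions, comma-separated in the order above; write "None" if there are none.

Service from Nov 11, 2021 to 6 Dec 2026: 1851 days.
Gym Reimbursement — grade Band 2 ≥ Band 2 ✓; service 1851 days ≥ 30 days ✓ → eligible.
Childcare Subsidy — age 17 < 21 ✗ → not eligible.
Annual Bonus Plan — 20 hrs/wk < 24 ✗ → not eligible.
Vision Plan — status temporary ✗ (excluded) → not eligible.
Parking Benefit — status temporary ✓; service 1851 days ≥ 5 years (≈1825 days) ✓ → eligible.
Paid Family Leave — service 1851 days ≥ 12 months (≈360 days) ✓; rating 2 ≥ 2 ✓; site Albany ✗ (not Omaha) → not eligible.

Gym Reimbursement, Parking Benefit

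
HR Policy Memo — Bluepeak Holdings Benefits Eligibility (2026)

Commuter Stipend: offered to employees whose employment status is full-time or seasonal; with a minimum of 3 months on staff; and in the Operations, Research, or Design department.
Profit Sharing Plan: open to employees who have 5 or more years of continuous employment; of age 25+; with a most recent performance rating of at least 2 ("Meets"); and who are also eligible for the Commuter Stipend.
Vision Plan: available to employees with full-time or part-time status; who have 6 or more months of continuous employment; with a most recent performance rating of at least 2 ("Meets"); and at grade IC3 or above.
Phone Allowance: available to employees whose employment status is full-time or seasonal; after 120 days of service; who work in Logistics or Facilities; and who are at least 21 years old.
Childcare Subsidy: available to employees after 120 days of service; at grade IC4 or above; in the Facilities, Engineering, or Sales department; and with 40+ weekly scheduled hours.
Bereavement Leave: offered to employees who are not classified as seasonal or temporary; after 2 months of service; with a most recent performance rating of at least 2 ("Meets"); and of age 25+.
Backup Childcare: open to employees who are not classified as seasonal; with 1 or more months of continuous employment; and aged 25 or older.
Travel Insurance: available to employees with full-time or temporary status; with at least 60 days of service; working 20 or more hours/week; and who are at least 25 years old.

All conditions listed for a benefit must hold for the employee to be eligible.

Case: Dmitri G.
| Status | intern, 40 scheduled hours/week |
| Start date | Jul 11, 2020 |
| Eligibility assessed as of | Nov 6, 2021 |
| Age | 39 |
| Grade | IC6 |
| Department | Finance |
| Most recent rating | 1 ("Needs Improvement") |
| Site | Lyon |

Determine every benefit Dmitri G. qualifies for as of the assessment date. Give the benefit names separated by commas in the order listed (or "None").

Service from Jul 11, 2020 to Nov 6, 2021: 483 days.
Commuter Stipend — status intern ✗ (requires full-time or seasonal) → not eligible.
Profit Sharing Plan — service 483 days < 5 years (≈1825 days) ✗ → not eligible.
Vision Plan — status intern ✗ (requires full-time or part-time) → not eligible.
Phone Allowance — status intern ✗ (requires full-time or seasonal) → not eligible.
Childcare Subsidy — service 483 days ≥ 120 days ✓; grade IC6 ≥ IC4 ✓; dept Finance ✗ → not eligible.
Bereavement Leave — status intern ✓ (not excluded); service 483 days ≥ 2 months (≈60 days) ✓; rating 1 < 2 ✗ → not eligible.
Backup Childcare — status intern ✓ (not excluded); service 483 days ≥ 1 month (≈30 days) ✓; age 39 ≥ 25 ✓ → eligible.
Travel Insurance — status intern ✗ (requires full-time or temporary) → not eligible.

Backup Childcare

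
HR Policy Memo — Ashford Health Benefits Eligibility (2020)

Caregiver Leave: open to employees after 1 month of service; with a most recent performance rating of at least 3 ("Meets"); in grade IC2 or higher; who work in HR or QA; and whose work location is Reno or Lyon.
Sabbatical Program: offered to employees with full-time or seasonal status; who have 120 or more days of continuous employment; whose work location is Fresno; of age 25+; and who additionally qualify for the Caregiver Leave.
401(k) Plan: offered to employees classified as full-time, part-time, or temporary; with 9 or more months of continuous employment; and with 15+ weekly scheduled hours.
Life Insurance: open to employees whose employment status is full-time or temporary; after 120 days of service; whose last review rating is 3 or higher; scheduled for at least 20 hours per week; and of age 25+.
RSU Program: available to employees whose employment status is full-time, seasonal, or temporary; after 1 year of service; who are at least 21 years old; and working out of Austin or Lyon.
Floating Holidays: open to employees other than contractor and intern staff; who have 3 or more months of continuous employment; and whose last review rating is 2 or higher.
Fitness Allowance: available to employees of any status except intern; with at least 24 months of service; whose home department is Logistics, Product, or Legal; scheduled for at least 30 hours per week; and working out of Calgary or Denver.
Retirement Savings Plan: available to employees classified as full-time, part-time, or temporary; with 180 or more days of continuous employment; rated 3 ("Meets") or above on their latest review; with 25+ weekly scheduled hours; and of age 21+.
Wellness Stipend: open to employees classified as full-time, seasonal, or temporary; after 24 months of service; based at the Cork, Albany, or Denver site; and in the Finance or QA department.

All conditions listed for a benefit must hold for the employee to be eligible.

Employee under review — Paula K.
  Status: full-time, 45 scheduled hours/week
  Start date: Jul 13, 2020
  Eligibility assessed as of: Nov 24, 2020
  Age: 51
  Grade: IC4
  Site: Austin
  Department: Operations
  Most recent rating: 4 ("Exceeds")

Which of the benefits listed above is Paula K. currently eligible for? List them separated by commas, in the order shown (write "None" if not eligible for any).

Service from Jul 13, 2020 to Nov 24, 2020: 134 days.
Caregiver Leave — service 134 days ≥ 1 month (≈30 days) ✓; rating 4 ≥ 3 ✓; grade IC4 ≥ IC2 ✓; dept Operations ✗ → not eligible.
Sabbatical Program — status full-time ✓; service 134 days ≥ 120 days ✓; site Austin ✗ (not Fresno) → not eligible.
401(k) Plan — status full-time ✓; service 134 days < 9 months (≈270 days) ✗ → not eligible.
Life Insurance — status full-time ✓; service 134 days ≥ 120 days ✓; rating 4 ≥ 3 ✓; 45 hrs/wk ≥ 20 ✓; age 51 ≥ 25 ✓ → eligible.
RSU Program — status full-time ✓; service 134 days < 1 year (≈365 days) ✗ → not eligible.
Floating Holidays — status full-time ✓ (not excluded); service 134 days ≥ 3 months (≈90 days) ✓; rating 4 ≥ 2 ✓ → eligible.
Fitness Allowance — status full-time ✓ (not excluded); service 134 days < 24 months (≈720 days) ✗ → not eligible.
Retirement Savings Plan — status full-time ✓; service 134 days < 180 days ✗ → not eligible.
Wellness Stipend — status full-time ✓; service 134 days < 24 months (≈720 days) ✗ → not eligible.

Life Insurance, Floating Holidays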